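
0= 0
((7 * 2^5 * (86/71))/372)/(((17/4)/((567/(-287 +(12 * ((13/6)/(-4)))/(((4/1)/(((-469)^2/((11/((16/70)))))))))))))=-2383920/188993267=-0.01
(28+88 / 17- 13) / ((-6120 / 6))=-343 / 17340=-0.02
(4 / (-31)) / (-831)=4 / 25761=0.00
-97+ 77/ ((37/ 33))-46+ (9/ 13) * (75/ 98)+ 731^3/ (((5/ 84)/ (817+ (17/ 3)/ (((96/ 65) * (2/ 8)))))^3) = 679670624665141138665517276433/ 636363000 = 1068054906814414318031.56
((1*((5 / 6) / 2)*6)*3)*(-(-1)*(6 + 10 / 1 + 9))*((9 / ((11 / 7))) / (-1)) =-23625 / 22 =-1073.86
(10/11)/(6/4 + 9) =20/231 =0.09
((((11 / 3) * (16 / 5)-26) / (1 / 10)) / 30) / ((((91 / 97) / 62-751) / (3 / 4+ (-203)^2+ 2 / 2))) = 53038070407 / 203239035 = 260.96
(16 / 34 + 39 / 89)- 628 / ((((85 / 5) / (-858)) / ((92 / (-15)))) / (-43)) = 8359168.53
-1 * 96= -96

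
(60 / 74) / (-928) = -15 / 17168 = -0.00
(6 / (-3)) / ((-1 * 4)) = 1 / 2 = 0.50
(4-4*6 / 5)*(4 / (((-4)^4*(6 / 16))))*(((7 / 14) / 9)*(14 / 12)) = -7 / 3240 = -0.00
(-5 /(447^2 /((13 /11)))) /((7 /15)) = -325 /5128431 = -0.00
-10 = -10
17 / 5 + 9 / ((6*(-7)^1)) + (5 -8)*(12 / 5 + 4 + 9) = -3011 / 70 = -43.01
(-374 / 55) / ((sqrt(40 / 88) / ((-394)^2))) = -5278024* sqrt(55) / 25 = -1565714.94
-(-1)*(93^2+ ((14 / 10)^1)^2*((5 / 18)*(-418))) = 378964 / 45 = 8421.42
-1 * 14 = -14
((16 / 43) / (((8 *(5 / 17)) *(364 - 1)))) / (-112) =-0.00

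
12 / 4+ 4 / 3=13 / 3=4.33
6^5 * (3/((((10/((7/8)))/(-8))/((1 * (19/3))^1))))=-517104/5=-103420.80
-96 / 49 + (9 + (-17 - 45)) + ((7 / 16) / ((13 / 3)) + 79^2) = 63049157 / 10192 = 6186.14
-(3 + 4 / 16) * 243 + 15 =-3099 / 4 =-774.75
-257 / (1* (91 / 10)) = -2570 / 91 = -28.24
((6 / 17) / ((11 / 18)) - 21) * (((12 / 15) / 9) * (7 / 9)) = -35644 / 25245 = -1.41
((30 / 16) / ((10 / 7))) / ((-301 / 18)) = -27 / 344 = -0.08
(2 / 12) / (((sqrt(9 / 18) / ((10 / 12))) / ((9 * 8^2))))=80 * sqrt(2)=113.14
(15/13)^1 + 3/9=58/39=1.49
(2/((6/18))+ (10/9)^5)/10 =227147/295245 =0.77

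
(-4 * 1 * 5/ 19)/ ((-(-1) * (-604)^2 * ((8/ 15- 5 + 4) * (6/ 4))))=25/ 6065066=0.00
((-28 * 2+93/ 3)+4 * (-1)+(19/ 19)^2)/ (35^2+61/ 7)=-49/ 2159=-0.02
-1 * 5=-5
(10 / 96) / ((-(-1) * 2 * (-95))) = -0.00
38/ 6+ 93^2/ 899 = 1388/ 87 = 15.95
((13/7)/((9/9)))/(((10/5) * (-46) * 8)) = -13/5152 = -0.00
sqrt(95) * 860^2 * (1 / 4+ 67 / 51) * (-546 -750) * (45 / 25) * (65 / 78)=-38221048800 * sqrt(95) / 17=-21913688370.38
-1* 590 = -590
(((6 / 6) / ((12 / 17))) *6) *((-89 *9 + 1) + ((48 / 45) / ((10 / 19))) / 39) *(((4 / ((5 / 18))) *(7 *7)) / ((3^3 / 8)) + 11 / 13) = -814104484564 / 570375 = -1427314.46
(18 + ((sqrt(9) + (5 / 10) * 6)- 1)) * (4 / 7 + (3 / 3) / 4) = 529 / 28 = 18.89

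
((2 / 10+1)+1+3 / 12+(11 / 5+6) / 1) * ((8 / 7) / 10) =213 / 175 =1.22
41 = 41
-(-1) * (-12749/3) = -12749/3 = -4249.67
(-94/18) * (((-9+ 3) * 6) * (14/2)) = 1316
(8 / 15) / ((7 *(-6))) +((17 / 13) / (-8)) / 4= -7019 / 131040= -0.05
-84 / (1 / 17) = -1428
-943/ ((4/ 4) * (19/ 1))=-943/ 19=-49.63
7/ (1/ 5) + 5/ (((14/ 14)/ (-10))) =-15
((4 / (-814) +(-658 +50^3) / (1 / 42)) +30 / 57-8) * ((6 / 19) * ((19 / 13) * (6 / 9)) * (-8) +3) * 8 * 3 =6784593140640 / 100529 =67488915.05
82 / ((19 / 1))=82 / 19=4.32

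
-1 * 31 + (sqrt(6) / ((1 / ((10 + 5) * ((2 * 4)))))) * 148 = -31 + 17760 * sqrt(6) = 43471.94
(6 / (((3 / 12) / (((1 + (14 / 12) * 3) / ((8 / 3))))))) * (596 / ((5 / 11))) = 265518 / 5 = 53103.60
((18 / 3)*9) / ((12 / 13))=117 / 2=58.50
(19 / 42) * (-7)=-19 / 6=-3.17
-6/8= -3/4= -0.75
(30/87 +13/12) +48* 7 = 117425/348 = 337.43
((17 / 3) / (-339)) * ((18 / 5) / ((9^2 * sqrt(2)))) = -17 * sqrt(2) / 45765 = -0.00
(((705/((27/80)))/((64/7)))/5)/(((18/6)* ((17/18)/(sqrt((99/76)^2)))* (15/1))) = 3619/2584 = 1.40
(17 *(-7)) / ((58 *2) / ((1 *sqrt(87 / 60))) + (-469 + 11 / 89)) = 0.32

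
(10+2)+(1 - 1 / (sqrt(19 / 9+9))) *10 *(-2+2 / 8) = -1 / 4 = -0.25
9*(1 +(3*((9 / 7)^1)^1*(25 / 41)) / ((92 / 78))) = 355743 / 13202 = 26.95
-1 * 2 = -2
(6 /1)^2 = 36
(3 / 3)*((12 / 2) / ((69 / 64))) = 5.57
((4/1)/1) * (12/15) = 16/5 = 3.20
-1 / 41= -0.02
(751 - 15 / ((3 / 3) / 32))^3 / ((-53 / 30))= -597075330 / 53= -11265572.26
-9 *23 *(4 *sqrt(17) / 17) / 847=-828 *sqrt(17) / 14399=-0.24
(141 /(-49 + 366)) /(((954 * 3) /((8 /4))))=47 /151209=0.00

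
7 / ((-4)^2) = 0.44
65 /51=1.27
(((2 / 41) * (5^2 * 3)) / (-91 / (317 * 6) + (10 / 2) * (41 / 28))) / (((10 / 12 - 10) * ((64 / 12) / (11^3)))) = -108742095 / 7940921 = -13.69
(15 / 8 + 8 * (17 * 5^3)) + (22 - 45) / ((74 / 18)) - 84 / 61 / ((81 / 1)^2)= 671157134605 / 39488472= 16996.28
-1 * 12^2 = -144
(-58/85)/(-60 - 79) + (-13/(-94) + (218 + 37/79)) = 19180582703/87738190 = 218.61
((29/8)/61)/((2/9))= 261/976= 0.27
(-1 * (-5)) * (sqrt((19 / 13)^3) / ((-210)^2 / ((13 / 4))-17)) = 95 * sqrt(247) / 2290327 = 0.00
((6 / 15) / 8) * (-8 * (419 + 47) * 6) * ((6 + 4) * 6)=-67104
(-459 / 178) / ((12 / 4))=-153 / 178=-0.86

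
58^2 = 3364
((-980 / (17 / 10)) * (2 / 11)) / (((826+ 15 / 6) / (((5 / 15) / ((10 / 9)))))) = -11760 / 309859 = -0.04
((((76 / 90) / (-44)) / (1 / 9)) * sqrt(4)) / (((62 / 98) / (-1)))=931 / 1705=0.55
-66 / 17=-3.88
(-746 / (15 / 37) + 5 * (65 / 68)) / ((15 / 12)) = -1872061 / 1275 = -1468.28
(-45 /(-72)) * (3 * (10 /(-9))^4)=6250 /2187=2.86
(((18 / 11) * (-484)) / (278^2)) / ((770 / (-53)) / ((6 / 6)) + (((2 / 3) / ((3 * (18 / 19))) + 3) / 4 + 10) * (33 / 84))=4327344 / 4341757157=0.00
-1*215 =-215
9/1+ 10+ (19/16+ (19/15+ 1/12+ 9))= 2443/80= 30.54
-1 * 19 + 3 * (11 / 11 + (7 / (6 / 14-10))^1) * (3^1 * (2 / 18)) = -1255 / 67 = -18.73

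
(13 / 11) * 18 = 234 / 11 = 21.27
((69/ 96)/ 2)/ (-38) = -23/ 2432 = -0.01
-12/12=-1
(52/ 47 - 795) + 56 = -34681/ 47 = -737.89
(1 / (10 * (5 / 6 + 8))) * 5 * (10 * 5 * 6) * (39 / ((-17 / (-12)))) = 421200 / 901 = 467.48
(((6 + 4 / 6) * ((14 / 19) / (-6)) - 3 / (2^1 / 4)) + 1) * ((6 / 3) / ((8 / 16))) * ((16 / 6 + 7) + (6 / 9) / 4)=-117410 / 513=-228.87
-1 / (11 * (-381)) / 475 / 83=1 / 165230175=0.00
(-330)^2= 108900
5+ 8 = 13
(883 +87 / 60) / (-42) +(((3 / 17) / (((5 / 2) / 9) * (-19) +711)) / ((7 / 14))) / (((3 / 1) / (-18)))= -545785937 / 25914120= -21.06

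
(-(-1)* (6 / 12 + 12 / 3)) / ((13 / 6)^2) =162 / 169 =0.96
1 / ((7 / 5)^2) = 25 / 49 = 0.51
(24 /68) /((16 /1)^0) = 6 /17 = 0.35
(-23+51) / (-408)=-7 / 102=-0.07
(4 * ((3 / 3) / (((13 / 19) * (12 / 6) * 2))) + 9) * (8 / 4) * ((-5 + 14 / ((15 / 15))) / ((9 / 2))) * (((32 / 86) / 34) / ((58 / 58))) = 256 / 559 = 0.46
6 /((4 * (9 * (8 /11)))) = 11 /48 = 0.23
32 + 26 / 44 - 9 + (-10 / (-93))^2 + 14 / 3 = 5378995 / 190278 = 28.27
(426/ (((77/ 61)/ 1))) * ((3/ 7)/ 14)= 10.33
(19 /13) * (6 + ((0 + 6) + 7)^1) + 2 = 387 /13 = 29.77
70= 70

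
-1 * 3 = -3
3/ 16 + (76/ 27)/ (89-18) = 6967/ 30672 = 0.23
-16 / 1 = -16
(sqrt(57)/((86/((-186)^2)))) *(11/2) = 95139 *sqrt(57)/43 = 16704.27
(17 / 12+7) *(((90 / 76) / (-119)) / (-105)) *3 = 303 / 126616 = 0.00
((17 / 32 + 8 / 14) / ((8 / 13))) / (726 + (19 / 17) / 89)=4858243 / 1968434944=0.00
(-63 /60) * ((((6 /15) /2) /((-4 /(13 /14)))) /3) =0.02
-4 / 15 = -0.27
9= 9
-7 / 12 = -0.58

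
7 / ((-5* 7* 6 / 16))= -8 / 15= -0.53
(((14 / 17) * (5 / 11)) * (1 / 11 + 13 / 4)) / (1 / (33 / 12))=5145 / 1496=3.44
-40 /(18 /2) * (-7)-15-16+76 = 685 /9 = 76.11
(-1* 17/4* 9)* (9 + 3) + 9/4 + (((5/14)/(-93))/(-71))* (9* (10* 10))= -28145589/61628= -456.70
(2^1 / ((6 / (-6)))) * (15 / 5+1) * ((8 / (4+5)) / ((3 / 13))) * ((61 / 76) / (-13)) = 1.90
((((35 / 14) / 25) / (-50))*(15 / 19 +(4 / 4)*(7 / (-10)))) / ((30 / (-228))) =17 / 12500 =0.00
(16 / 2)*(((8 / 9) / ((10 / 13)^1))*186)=25792 / 15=1719.47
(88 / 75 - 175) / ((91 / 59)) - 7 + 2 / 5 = -814228 / 6825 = -119.30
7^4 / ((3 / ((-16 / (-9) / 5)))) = 38416 / 135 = 284.56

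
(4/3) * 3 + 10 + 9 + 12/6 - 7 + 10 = 28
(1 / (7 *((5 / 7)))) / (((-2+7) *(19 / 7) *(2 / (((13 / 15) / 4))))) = 91 / 57000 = 0.00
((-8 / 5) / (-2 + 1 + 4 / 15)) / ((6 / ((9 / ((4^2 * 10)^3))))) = 9 / 11264000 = 0.00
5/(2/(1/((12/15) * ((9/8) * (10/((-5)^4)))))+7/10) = 6250/911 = 6.86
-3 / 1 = -3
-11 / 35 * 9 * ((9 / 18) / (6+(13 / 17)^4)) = -8268579 / 37078090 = -0.22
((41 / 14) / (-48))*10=-205 / 336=-0.61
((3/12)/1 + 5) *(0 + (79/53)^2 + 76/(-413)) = 7092147/662924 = 10.70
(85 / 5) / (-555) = -17 / 555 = -0.03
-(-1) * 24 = 24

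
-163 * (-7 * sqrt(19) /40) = 1141 * sqrt(19) /40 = 124.34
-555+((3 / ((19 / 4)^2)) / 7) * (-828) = -1442229 / 2527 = -570.73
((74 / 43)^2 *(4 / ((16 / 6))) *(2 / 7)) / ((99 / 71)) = 388796 / 427119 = 0.91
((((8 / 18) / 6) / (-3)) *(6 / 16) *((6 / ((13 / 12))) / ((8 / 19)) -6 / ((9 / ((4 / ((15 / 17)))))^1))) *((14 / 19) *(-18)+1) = 1.15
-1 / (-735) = 1 / 735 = 0.00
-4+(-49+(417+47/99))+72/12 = 36677/99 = 370.47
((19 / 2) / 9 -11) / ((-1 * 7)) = 179 / 126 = 1.42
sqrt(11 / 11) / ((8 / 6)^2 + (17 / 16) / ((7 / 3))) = 1008 / 2251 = 0.45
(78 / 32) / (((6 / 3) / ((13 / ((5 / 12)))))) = 1521 / 40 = 38.02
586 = 586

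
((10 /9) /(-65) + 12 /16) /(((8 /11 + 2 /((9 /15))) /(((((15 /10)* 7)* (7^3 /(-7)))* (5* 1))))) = -6470695 /13936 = -464.32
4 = 4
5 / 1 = 5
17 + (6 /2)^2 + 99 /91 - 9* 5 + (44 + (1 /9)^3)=1730737 /66339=26.09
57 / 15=19 / 5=3.80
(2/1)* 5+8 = 18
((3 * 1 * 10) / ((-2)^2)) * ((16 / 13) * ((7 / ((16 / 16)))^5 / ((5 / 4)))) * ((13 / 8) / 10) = 100842 / 5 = 20168.40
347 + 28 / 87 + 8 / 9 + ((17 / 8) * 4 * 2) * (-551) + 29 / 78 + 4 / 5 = -9017.62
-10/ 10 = -1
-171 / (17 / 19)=-191.12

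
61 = 61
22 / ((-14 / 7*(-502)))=11 / 502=0.02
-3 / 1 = -3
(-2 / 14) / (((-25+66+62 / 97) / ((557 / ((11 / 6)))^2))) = -1083389508 / 3421033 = -316.68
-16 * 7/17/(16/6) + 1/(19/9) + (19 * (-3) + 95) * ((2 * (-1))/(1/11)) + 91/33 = -8902816/10659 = -835.24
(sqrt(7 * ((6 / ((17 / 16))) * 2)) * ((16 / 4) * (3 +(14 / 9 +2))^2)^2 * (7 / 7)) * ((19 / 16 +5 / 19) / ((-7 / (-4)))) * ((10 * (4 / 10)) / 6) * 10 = 54285777280 * sqrt(357) / 706401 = 1452007.51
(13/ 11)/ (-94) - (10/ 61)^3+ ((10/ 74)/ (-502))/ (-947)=-17522237553116/ 1032061251038653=-0.02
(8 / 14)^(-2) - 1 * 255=-251.94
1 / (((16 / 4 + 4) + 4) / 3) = 1 / 4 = 0.25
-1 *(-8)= 8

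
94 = 94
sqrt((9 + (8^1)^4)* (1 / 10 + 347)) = 1193.67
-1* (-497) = 497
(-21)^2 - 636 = -195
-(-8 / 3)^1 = 8 / 3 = 2.67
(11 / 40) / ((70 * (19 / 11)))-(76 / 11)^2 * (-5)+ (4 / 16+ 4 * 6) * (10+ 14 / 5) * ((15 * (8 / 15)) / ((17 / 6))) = 122028451137 / 109432400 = 1115.10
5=5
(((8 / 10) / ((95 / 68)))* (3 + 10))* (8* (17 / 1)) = 480896 / 475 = 1012.41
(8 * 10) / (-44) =-20 / 11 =-1.82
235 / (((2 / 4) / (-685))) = -321950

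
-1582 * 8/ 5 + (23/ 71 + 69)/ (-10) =-901037/ 355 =-2538.13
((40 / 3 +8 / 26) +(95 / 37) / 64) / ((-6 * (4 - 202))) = 0.01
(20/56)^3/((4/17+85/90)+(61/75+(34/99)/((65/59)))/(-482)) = 5492540625/141962299808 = 0.04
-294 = -294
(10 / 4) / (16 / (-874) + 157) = 2185 / 137202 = 0.02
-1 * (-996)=996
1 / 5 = 0.20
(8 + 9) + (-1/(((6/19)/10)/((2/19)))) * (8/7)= 277/21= 13.19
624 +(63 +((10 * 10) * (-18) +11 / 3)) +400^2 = 476672 / 3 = 158890.67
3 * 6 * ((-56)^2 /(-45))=-6272 /5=-1254.40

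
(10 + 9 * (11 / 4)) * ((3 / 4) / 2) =417 / 32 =13.03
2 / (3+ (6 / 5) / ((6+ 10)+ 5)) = 70 / 107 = 0.65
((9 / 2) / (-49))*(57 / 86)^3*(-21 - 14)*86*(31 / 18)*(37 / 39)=354027285 / 2692144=131.50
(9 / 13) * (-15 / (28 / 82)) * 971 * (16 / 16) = -5374485 / 182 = -29530.14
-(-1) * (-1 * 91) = -91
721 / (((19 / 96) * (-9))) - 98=-28658 / 57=-502.77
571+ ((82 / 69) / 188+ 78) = 4209455 / 6486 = 649.01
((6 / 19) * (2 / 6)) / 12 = 1 / 114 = 0.01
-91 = -91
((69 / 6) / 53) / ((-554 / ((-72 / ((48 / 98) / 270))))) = 456435 / 29362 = 15.55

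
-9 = -9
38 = 38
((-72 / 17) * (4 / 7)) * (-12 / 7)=3456 / 833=4.15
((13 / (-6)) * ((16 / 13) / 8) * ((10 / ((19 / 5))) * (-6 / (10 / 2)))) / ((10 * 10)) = 1 / 95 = 0.01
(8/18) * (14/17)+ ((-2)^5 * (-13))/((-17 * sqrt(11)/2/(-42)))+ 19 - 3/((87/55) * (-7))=609904/31059+ 34944 * sqrt(11)/187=639.40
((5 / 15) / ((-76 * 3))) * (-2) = 1 / 342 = 0.00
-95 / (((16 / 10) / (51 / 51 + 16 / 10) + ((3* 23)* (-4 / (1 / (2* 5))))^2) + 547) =-1235 / 99035919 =-0.00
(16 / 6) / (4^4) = 1 / 96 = 0.01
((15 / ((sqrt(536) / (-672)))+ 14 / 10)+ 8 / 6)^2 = 187191.52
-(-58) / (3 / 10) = 580 / 3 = 193.33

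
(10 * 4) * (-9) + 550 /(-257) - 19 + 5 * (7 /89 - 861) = -107177087 /22873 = -4685.75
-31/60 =-0.52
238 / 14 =17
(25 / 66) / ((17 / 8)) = 100 / 561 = 0.18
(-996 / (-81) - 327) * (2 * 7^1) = -118958 / 27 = -4405.85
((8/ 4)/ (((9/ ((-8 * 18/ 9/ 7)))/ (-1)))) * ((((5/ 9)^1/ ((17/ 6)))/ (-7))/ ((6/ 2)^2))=-320/ 202419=-0.00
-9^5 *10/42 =-14059.29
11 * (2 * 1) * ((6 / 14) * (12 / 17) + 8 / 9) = 28072 / 1071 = 26.21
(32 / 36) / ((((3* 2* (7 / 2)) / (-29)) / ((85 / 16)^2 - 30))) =1885 / 864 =2.18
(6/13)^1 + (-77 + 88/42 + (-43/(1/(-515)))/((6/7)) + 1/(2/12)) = 4689665/182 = 25767.39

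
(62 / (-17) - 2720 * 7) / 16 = -161871 / 136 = -1190.23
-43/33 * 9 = -11.73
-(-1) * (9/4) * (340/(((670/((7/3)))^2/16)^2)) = 653072/22670011125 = 0.00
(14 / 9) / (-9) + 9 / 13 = 547 / 1053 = 0.52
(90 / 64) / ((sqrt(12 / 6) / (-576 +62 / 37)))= -571.09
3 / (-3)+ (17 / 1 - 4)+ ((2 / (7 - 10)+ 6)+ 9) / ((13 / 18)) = 414 / 13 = 31.85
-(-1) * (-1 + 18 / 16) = 1 / 8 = 0.12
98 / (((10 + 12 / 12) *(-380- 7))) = -98 / 4257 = -0.02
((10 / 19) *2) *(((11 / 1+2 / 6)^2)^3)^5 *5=879766683331783025482666821915323358393244057600 / 3911931509798331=224893171347250148164044800000000.00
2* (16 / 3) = 32 / 3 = 10.67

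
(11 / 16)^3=1331 / 4096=0.32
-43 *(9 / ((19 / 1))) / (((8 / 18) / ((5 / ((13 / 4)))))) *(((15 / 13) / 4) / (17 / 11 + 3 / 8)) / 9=-638550 / 542659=-1.18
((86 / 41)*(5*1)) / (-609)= -430 / 24969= -0.02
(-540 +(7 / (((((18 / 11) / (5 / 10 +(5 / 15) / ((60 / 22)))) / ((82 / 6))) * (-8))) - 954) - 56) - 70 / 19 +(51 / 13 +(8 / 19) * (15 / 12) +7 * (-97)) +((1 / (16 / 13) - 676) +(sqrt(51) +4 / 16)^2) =-6858976451 / 2400840 +sqrt(51) / 2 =-2853.34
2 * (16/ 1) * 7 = 224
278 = 278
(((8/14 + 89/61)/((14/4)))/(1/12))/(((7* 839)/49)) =20808/358253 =0.06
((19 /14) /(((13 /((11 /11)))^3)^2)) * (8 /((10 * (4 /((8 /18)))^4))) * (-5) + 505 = 111948832756177 /221680856943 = 505.00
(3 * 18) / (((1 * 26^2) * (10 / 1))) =27 / 3380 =0.01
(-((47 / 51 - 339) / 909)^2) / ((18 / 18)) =-297286564 / 2149156881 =-0.14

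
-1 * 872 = -872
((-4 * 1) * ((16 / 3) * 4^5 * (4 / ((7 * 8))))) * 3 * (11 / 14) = -180224 / 49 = -3678.04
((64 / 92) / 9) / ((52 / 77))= 308 / 2691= 0.11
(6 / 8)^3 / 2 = 27 / 128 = 0.21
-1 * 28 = -28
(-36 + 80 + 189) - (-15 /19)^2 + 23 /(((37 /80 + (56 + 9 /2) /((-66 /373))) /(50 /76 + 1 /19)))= 298831384 /1286243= 232.33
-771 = -771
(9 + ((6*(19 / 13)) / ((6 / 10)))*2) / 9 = 497 / 117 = 4.25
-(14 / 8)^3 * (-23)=7889 / 64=123.27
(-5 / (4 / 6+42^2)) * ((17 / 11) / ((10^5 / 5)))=-51 / 232936000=-0.00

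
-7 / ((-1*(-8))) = -7 / 8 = -0.88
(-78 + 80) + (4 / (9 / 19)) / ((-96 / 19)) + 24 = 5255 / 216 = 24.33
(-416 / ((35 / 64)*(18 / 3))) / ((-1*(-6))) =-6656 / 315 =-21.13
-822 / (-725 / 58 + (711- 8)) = -1.19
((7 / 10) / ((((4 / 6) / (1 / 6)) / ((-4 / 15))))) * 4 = -14 / 75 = -0.19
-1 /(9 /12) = -4 /3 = -1.33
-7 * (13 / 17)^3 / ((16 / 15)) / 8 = -230685 / 628864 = -0.37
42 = 42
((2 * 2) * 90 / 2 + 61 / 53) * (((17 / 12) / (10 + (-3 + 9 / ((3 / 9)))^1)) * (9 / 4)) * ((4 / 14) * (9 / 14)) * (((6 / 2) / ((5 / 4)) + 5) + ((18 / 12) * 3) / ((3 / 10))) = 259227 / 3710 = 69.87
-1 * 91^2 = -8281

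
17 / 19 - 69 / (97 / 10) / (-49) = 93911 / 90307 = 1.04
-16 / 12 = -4 / 3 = -1.33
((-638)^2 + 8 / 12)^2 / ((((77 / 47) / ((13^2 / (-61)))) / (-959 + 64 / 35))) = 132265849499977548836 / 493185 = 268187089023343.27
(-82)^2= 6724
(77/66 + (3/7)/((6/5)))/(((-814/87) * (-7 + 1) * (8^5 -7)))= 232/280008267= 0.00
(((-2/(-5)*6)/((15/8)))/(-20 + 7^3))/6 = 16/24225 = 0.00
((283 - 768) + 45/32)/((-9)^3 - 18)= 15475/23904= 0.65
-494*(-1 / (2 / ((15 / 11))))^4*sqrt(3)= -12504375*sqrt(3) / 117128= -184.91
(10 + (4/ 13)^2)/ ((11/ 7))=11942/ 1859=6.42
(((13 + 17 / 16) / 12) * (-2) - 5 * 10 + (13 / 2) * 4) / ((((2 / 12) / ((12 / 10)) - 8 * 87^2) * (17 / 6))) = 22761 / 148230956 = 0.00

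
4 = 4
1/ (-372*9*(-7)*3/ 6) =1/ 11718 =0.00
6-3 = 3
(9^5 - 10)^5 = 717290310275166945319199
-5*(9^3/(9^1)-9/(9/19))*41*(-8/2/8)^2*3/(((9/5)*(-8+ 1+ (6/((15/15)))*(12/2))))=-31775/174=-182.61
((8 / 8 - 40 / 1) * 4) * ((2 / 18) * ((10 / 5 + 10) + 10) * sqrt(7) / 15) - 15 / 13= -1144 * sqrt(7) / 45 - 15 / 13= -68.41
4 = 4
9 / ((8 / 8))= 9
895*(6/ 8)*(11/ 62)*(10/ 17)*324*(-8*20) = -1913868000/ 527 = -3631628.08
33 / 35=0.94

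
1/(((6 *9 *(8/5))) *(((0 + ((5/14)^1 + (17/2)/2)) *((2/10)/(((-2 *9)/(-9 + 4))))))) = 35/774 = 0.05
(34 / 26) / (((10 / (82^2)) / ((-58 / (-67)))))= 3314932 / 4355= 761.18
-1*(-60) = 60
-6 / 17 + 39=657 / 17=38.65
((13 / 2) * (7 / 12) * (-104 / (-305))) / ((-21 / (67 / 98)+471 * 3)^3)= 355802629 / 726836873310213255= 0.00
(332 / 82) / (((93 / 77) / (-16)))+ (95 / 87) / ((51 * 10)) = -604922347 / 11278854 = -53.63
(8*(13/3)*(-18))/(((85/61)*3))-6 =-13198/85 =-155.27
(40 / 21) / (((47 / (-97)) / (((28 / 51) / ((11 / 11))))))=-15520 / 7191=-2.16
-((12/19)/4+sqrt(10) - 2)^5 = 3880926875/2476099 - 64757725 * sqrt(10)/130321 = -4.01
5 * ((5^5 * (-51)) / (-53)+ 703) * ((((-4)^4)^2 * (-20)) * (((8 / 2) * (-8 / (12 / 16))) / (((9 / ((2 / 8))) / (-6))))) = -82474277273600 / 477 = -172902048791.61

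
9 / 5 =1.80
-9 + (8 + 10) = 9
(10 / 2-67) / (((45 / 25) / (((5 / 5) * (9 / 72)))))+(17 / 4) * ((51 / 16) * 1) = 5323 / 576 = 9.24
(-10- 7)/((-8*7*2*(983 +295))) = 17/143136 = 0.00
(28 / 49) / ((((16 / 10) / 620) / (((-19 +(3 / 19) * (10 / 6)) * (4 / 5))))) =-441440 / 133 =-3319.10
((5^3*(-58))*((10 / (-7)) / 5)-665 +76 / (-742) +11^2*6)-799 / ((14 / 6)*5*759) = 1000690298 / 469315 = 2132.24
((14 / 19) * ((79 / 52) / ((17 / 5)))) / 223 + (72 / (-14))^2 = 2427224669 / 91764946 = 26.45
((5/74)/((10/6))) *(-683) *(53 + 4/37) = -4026285/2738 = -1470.52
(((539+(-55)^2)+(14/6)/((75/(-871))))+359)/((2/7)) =3068023/225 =13635.66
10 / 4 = 5 / 2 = 2.50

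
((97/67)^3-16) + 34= 6326407/300763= 21.03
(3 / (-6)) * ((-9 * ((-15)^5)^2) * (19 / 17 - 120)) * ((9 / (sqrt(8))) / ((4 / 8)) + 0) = -94398245595703125 * sqrt(2) / 68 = -1963224693906906.56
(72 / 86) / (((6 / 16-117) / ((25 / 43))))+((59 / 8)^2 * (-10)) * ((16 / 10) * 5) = -10008563395 / 2300156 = -4351.25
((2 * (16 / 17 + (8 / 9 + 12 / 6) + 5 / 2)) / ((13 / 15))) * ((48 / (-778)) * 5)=-29800 / 6613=-4.51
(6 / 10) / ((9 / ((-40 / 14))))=-4 / 21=-0.19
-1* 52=-52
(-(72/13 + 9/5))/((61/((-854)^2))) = -5703012/65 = -87738.65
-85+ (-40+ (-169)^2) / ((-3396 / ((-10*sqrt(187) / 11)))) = 19.41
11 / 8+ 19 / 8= 3.75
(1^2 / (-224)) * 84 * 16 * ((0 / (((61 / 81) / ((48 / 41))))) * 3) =0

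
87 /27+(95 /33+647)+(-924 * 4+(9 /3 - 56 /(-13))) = -3906806 /1287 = -3035.59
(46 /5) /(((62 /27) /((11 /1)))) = 6831 /155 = 44.07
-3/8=-0.38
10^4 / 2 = 5000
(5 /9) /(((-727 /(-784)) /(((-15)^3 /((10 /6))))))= -882000 /727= -1213.20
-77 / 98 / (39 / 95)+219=118529 / 546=217.09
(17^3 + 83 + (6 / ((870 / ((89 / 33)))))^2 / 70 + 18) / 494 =8036117058421 / 791751460500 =10.15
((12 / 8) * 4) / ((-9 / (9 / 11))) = -6 / 11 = -0.55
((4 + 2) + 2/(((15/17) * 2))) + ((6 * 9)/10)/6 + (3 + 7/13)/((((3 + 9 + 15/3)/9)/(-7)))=-33679/6630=-5.08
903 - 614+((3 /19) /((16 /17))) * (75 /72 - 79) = 275.92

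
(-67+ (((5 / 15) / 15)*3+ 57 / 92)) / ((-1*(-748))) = -91513 / 1032240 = -0.09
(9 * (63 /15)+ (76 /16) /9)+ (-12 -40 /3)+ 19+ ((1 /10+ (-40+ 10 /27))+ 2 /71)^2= 146293641061 /91872225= 1592.36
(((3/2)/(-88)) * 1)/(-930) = 1/54560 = 0.00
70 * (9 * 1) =630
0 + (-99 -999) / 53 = -1098 / 53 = -20.72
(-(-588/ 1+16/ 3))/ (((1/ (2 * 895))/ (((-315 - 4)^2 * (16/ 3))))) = 566048049991.11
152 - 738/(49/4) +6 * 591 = 178250/49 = 3637.76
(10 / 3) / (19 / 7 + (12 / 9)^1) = 14 / 17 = 0.82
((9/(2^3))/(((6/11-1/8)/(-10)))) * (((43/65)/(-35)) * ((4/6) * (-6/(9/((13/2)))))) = -1892/1295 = -1.46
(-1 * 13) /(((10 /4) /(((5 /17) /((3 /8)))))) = -208 /51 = -4.08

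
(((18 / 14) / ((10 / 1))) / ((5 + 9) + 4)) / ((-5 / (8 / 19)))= -2 / 3325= -0.00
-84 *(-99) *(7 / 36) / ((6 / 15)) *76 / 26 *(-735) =-112907025 / 13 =-8685155.77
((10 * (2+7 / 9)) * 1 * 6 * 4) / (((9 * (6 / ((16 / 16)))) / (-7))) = -7000 / 81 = -86.42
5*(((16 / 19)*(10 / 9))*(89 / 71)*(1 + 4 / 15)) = 7.43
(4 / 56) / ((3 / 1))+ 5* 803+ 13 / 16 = 4015.84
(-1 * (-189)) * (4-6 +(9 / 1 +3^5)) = 47250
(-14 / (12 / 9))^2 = 441 / 4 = 110.25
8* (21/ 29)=168/ 29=5.79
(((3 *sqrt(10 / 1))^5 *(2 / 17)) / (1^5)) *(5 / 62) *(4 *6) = 17497.54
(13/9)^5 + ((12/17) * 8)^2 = 651499261/17065161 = 38.18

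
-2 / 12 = -1 / 6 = -0.17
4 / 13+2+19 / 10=547 / 130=4.21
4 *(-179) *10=-7160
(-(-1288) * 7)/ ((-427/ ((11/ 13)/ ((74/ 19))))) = -134596/ 29341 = -4.59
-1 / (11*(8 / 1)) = -1 / 88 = -0.01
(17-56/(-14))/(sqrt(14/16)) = 6 * sqrt(14) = 22.45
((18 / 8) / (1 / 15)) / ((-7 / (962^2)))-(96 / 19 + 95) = -593454272 / 133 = -4462062.20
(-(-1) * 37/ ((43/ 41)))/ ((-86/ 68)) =-51578/ 1849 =-27.90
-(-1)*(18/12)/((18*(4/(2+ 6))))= 1/6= 0.17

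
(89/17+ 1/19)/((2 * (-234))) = -427/37791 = -0.01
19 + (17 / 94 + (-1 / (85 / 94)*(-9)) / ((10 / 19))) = 1521753 / 39950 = 38.09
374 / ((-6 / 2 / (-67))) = 25058 / 3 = 8352.67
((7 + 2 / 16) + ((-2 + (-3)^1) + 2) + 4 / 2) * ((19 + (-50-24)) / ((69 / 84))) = -18865 / 46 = -410.11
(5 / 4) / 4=5 / 16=0.31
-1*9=-9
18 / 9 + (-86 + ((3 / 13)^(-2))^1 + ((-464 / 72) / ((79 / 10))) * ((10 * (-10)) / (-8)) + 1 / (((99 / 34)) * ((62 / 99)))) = -1650226 / 22041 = -74.87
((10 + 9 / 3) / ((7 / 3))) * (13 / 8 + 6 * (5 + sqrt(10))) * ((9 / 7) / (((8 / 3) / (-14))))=-266409 / 224 - 3159 * sqrt(10) / 14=-1902.87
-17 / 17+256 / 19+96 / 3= 845 / 19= 44.47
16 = 16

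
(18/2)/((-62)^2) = 9/3844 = 0.00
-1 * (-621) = 621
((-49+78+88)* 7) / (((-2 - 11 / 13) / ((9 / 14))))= -13689 / 74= -184.99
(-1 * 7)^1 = -7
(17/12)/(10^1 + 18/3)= 17/192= 0.09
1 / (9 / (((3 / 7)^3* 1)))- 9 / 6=-1023 / 686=-1.49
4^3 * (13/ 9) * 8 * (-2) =-13312/ 9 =-1479.11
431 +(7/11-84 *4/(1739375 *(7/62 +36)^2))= 3763738450285916/8719697339375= 431.64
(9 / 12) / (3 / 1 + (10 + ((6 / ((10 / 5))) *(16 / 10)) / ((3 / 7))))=15 / 484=0.03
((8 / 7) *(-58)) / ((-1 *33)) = 464 / 231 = 2.01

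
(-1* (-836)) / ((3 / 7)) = 5852 / 3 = 1950.67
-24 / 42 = -4 / 7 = -0.57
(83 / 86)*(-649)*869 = -46810423 / 86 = -544307.24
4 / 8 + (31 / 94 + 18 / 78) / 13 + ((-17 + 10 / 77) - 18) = -20994777 / 611611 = -34.33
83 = 83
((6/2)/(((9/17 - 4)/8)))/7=-408/413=-0.99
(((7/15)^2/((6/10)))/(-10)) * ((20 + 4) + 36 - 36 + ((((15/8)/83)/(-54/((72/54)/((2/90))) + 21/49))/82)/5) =-352167949/404276400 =-0.87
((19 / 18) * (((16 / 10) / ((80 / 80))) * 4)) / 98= 152 / 2205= 0.07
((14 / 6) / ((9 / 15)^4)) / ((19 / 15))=21875 / 1539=14.21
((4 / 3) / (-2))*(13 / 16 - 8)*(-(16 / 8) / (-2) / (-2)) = -115 / 48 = -2.40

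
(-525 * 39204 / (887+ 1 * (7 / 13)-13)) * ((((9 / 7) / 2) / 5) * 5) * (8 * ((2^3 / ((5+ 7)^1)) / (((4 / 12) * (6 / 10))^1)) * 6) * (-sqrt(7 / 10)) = 2752120800 * sqrt(70) / 11369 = 2025322.77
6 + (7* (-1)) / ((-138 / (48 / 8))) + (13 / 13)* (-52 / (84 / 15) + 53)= 8053 / 161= 50.02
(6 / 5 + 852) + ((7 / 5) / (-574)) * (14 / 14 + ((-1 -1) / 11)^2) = 42327127 / 49610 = 853.20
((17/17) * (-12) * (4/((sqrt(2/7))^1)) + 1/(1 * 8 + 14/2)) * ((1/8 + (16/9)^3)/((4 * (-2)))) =-33497/699840 + 33497 * sqrt(14)/1944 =64.42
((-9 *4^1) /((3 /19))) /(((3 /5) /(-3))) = 1140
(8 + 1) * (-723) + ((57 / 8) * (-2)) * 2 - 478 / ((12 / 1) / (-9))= -6177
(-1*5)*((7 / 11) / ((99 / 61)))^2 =-911645 / 1185921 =-0.77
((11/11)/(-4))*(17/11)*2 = -17/22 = -0.77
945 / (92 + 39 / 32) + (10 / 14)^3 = 10745195 / 1023169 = 10.50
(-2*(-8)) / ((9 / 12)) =21.33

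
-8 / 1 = -8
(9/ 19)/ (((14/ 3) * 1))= 27/ 266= 0.10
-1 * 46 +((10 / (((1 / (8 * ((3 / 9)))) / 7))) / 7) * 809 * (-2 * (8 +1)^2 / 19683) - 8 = -231.56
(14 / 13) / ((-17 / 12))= -168 / 221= -0.76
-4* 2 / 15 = -8 / 15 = -0.53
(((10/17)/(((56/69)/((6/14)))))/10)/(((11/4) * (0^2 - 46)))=-9/36652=-0.00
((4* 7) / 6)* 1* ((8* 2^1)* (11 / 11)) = 224 / 3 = 74.67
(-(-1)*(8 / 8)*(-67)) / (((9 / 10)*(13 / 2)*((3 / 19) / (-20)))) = 509200 / 351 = 1450.71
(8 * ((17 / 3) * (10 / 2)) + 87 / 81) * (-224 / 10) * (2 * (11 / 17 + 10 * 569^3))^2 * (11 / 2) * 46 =-75950731359469104387882336704 / 4335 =-17520353254779493515082430.00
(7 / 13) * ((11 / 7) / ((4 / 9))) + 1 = 151 / 52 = 2.90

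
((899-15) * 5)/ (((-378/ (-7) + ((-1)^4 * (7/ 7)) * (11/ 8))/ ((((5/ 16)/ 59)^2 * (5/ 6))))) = 138125/ 74019984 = 0.00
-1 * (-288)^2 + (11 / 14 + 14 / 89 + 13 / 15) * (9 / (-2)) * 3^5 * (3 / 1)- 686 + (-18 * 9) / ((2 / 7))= -1123065521 / 12460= -90133.67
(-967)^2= 935089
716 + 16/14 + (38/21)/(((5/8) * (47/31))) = 506932/705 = 719.05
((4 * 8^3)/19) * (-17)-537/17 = -602075/323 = -1864.01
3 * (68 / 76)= 51 / 19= 2.68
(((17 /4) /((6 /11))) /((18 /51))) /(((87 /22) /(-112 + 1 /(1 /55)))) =-664411 /2088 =-318.20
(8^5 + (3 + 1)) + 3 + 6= 32781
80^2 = 6400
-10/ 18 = -5/ 9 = -0.56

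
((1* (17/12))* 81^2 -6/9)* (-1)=-111529/12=-9294.08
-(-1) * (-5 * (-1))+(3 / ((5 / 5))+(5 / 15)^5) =1945 / 243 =8.00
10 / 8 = 5 / 4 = 1.25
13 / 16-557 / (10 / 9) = -40039 / 80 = -500.49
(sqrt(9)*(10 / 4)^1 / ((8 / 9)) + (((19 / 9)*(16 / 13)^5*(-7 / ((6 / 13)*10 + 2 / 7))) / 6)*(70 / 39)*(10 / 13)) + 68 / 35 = 411146024983171 / 48824524541520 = 8.42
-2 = -2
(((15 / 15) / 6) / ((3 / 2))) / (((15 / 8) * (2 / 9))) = 4 / 15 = 0.27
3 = 3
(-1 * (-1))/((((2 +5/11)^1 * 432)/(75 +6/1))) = 11/144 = 0.08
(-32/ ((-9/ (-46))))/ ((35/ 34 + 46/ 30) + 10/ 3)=-250240/ 9021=-27.74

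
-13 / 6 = -2.17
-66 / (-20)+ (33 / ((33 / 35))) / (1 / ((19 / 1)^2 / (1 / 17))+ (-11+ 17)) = 9.13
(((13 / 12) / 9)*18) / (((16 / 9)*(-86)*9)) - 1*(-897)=7405619 / 8256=897.00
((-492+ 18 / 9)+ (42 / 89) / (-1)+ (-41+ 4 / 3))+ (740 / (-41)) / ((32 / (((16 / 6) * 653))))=-16555072 / 10947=-1512.29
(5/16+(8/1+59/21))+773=263465/336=784.12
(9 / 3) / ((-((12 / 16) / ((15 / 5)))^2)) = -48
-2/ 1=-2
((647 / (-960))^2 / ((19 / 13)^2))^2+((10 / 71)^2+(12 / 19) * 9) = 3207954995008113470881 / 557976660643676160000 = 5.75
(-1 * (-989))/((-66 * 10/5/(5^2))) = -24725/132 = -187.31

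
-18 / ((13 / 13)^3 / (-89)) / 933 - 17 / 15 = 2723 / 4665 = 0.58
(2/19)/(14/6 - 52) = -6/2831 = -0.00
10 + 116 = 126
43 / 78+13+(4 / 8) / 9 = 1592 / 117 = 13.61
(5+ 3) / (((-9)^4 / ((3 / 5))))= 8 / 10935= 0.00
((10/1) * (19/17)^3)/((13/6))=411540/63869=6.44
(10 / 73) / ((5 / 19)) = 0.52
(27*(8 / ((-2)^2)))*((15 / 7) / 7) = 810 / 49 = 16.53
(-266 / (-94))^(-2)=0.12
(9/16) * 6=27/8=3.38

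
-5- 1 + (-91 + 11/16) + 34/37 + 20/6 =-163499/1776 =-92.06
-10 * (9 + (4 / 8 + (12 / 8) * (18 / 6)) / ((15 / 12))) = -130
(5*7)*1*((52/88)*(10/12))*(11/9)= 2275/108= 21.06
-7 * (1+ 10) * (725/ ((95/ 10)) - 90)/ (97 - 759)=-10010/ 6289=-1.59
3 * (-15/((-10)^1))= 9/2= 4.50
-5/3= -1.67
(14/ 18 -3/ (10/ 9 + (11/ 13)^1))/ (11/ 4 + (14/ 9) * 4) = -0.08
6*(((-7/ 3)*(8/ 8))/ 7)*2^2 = -8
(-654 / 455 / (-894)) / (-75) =-109 / 5084625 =-0.00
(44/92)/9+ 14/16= 1537/1656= 0.93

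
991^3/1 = 973242271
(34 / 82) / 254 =17 / 10414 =0.00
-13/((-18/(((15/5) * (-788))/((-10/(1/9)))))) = 2561/135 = 18.97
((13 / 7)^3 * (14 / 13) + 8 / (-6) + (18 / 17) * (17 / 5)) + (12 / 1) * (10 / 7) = 19336 / 735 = 26.31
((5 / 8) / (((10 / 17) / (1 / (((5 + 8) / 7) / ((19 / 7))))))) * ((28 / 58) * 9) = 20349 / 3016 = 6.75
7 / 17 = 0.41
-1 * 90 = -90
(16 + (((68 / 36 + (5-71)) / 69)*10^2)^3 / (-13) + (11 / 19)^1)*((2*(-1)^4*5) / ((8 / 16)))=73017626202695900 / 59152316067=1234400.12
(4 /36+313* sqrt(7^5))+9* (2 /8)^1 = 85 /36+15337* sqrt(7) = 40580.25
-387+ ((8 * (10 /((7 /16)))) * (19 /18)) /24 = -71623 /189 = -378.96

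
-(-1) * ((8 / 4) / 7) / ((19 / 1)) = 2 / 133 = 0.02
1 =1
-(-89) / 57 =89 / 57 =1.56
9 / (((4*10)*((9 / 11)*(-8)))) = -11 / 320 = -0.03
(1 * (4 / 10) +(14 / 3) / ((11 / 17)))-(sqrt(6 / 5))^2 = 1058 / 165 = 6.41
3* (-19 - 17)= -108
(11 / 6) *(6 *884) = 9724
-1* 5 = -5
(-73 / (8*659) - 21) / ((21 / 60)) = -553925 / 9226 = -60.04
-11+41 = 30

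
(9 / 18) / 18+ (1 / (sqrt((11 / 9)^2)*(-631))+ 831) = 207653573 / 249876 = 831.03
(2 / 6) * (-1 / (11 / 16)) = -0.48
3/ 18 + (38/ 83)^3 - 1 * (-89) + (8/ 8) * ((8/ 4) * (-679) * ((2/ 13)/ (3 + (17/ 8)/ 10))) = 277704784297/ 11462042202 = 24.23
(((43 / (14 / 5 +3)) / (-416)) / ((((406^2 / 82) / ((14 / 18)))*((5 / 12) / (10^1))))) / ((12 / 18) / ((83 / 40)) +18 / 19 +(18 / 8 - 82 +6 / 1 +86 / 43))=13901255 / 5920419945622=0.00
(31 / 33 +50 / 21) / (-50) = -0.07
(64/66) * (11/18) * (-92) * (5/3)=-7360/81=-90.86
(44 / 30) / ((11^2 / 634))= 1268 / 165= 7.68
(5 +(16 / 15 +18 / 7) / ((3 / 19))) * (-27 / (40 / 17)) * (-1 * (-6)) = -1351449 / 700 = -1930.64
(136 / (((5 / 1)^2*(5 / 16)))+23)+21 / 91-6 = 56288 / 1625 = 34.64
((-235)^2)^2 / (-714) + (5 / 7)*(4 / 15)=-1016600163 / 238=-4271429.26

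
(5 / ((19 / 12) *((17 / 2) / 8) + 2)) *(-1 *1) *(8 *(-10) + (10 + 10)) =57600 / 707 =81.47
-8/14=-4/7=-0.57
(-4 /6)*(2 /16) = -0.08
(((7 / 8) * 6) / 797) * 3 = 63 / 3188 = 0.02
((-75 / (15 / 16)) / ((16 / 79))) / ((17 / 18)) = -7110 / 17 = -418.24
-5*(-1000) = 5000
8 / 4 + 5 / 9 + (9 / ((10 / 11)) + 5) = 1571 / 90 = 17.46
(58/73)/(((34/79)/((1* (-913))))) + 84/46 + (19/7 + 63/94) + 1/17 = -31556564203/18781294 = -1680.21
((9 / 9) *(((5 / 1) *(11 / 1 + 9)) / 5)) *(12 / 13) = 240 / 13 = 18.46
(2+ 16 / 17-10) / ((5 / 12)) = -288 / 17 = -16.94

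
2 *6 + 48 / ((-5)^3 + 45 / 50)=14412 / 1241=11.61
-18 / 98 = -9 / 49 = -0.18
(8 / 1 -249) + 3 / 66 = -5301 / 22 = -240.95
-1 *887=-887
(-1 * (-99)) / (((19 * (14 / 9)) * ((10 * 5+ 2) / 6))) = 2673 / 6916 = 0.39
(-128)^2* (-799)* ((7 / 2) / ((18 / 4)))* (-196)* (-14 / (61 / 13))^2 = 594926899560448 / 33489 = 17764845159.92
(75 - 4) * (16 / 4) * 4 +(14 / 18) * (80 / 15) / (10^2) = 766828 / 675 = 1136.04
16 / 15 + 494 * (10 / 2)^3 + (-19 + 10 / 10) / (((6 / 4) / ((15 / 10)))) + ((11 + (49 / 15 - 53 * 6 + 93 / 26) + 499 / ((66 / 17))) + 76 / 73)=642650746 / 10439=61562.48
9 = 9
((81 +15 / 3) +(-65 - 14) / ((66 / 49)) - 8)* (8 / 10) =2554 / 165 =15.48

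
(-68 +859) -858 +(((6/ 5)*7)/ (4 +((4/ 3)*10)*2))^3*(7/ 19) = -15486840671/ 231173000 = -66.99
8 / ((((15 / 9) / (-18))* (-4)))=108 / 5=21.60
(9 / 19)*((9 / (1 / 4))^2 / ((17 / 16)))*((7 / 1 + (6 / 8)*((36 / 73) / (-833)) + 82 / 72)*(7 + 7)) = 184716961920 / 2805901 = 65831.60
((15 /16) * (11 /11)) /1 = 15 /16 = 0.94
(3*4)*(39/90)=26/5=5.20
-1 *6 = -6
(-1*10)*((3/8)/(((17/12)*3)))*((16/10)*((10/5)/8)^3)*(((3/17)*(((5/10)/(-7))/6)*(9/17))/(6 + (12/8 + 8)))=27/17057936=0.00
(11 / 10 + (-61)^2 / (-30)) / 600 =-461 / 2250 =-0.20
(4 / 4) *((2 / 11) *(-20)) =-40 / 11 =-3.64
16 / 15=1.07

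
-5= -5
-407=-407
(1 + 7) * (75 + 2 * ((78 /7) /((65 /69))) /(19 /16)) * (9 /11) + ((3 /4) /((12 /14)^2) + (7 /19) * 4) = 219028963 /351120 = 623.80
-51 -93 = -144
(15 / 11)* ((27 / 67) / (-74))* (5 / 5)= -405 / 54538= -0.01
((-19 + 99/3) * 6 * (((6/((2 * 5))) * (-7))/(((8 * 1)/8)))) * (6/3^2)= -235.20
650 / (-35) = -130 / 7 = -18.57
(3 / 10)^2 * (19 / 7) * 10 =171 / 70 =2.44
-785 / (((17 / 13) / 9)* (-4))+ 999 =159777 / 68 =2349.66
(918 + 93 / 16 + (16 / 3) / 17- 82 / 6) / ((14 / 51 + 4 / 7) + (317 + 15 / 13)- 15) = 67607085 / 22573808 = 2.99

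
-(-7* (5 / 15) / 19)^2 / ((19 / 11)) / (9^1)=-0.00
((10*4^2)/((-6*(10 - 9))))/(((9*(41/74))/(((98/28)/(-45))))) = 4144/9963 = 0.42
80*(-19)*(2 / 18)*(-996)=504640 / 3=168213.33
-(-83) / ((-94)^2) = 83 / 8836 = 0.01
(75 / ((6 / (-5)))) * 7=-875 / 2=-437.50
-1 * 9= -9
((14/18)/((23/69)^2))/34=7/34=0.21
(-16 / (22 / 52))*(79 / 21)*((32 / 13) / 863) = -80896 / 199353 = -0.41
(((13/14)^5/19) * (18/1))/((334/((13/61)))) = 43441281/104097448672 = 0.00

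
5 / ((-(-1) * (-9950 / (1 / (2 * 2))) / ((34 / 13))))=-17 / 51740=-0.00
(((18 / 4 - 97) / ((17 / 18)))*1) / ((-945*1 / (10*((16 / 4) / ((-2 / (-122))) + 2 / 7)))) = 210900 / 833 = 253.18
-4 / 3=-1.33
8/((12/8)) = 16/3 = 5.33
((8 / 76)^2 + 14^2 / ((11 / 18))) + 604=3672136 / 3971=924.74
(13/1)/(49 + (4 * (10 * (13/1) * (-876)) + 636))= -13/454835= -0.00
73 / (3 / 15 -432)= -365 / 2159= -0.17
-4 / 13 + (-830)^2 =8955696 / 13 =688899.69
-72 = -72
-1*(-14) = 14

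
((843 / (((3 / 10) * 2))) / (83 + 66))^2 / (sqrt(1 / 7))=1974025 * sqrt(7) / 22201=235.25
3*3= 9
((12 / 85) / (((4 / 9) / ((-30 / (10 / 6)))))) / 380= -243 / 16150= -0.02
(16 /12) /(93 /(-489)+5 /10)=1304 /303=4.30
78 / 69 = 26 / 23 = 1.13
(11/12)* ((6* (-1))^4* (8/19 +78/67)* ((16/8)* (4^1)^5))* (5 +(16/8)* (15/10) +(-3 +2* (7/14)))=29459054592/1273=23141441.16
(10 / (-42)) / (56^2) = -5 / 65856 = -0.00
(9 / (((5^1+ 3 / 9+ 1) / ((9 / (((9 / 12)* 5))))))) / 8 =81 / 190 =0.43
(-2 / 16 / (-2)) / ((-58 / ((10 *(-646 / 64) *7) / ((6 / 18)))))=33915 / 14848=2.28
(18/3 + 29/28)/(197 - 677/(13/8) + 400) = 2561/65660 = 0.04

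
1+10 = 11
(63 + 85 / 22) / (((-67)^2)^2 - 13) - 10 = -4433242289 / 443324376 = -10.00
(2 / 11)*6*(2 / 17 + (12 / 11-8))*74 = -1127760 / 2057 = -548.25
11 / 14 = 0.79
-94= -94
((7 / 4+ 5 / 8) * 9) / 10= 171 / 80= 2.14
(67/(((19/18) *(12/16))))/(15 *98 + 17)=1608/28253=0.06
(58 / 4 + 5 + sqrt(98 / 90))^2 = 91 * sqrt(5) / 5 + 68641 / 180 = 422.04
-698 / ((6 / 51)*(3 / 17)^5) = -8424011581 / 243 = -34666714.33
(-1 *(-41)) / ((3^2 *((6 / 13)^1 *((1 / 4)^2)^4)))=17465344 / 27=646864.59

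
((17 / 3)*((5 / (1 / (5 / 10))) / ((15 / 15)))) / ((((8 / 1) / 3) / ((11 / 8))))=935 / 128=7.30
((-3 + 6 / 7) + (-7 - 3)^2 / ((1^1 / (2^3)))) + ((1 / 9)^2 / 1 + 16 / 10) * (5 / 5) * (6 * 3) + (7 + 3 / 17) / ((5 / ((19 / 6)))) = 4452278 / 5355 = 831.42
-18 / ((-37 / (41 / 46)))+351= 299070 / 851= 351.43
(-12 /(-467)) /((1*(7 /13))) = 156 /3269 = 0.05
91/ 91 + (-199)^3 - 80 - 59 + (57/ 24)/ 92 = -5800222413/ 736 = -7880736.97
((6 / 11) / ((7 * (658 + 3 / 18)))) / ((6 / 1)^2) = 1 / 304073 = 0.00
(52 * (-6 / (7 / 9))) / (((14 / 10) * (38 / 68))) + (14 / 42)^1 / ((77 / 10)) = -512.70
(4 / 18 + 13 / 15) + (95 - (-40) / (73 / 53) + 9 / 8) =3317981 / 26280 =126.25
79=79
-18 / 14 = -9 / 7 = -1.29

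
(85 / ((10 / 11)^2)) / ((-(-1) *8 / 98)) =1259.91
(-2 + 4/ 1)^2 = 4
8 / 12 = 2 / 3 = 0.67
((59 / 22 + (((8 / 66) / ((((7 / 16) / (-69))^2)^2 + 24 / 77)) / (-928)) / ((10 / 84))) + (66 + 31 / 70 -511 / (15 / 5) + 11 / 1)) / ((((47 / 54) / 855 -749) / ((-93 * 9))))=-277540752779466640203307410 / 2753070688605793340950319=-100.81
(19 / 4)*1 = 19 / 4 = 4.75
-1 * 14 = -14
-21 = -21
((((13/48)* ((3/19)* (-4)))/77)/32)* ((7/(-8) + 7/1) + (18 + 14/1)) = -3965/1498112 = -0.00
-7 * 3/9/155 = -7/465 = -0.02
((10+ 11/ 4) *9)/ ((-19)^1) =-459/ 76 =-6.04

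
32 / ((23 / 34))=1088 / 23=47.30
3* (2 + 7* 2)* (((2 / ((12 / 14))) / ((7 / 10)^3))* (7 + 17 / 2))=248000 / 49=5061.22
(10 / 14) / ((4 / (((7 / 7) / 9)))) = 5 / 252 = 0.02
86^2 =7396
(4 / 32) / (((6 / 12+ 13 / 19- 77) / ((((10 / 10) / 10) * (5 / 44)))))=-19 / 1014112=-0.00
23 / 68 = 0.34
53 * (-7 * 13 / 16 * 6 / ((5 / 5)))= -14469 / 8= -1808.62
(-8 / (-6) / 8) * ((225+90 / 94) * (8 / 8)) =1770 / 47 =37.66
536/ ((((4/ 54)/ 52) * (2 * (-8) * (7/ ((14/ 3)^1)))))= -15678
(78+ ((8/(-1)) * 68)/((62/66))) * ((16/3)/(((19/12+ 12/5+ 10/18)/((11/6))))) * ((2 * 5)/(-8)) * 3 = 102524400/25327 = 4048.03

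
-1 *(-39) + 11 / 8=40.38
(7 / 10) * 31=217 / 10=21.70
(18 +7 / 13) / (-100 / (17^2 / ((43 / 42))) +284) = 1462629 / 22378798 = 0.07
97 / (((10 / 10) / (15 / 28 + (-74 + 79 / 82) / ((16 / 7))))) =-27988477 / 9184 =-3047.53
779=779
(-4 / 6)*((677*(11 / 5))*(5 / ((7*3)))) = -14894 / 63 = -236.41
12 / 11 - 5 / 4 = -7 / 44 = -0.16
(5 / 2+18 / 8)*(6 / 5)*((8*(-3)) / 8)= -171 / 10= -17.10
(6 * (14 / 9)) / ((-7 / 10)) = -40 / 3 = -13.33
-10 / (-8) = 5 / 4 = 1.25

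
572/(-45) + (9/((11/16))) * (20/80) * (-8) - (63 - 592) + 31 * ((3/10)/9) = 486229/990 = 491.14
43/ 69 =0.62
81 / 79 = 1.03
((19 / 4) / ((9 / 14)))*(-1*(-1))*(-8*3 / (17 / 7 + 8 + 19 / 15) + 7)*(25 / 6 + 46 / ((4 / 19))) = 67477018 / 8289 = 8140.55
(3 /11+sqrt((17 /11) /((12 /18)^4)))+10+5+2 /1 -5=9 * sqrt(187) /44+135 /11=15.07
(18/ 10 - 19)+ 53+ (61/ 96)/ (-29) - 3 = 456271/ 13920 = 32.78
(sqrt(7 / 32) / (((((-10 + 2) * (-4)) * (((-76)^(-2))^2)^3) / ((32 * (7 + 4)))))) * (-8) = -408465887205150515265536 * sqrt(14) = -1528339404106322977392248.00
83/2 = 41.50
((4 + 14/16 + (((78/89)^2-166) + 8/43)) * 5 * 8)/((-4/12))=6546561405/340603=19220.50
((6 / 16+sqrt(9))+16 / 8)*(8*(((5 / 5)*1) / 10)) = 43 / 10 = 4.30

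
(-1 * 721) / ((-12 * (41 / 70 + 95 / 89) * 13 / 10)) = 11229575 / 401661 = 27.96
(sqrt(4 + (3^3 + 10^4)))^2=10031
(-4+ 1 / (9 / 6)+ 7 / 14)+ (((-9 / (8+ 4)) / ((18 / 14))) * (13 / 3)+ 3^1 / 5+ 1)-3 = -1217 / 180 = -6.76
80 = 80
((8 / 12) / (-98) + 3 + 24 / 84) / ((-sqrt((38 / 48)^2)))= -3856 / 931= -4.14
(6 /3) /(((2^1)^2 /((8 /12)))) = 1 /3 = 0.33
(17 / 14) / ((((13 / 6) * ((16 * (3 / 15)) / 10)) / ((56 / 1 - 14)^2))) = 80325 / 26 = 3089.42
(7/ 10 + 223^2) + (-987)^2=1023898.70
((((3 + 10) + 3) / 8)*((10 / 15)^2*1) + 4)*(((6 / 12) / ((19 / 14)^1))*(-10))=-3080 / 171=-18.01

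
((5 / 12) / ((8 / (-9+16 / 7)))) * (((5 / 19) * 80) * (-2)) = 14.72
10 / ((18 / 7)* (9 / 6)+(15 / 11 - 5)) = 770 / 17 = 45.29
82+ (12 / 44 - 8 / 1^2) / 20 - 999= -40365 / 44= -917.39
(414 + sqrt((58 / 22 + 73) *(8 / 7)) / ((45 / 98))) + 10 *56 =224 *sqrt(2002) / 495 + 974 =994.25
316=316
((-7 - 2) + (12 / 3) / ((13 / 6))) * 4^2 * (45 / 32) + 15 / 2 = -1995 / 13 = -153.46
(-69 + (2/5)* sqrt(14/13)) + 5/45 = -620/9 + 2* sqrt(182)/65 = -68.47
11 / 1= 11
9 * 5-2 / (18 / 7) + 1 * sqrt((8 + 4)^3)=85.79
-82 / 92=-0.89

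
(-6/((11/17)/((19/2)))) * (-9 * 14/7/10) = 158.56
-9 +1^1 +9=1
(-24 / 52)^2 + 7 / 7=205 / 169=1.21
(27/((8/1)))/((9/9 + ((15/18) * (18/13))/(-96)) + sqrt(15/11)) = -2115828/245903 + 194688 * sqrt(165)/245903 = 1.57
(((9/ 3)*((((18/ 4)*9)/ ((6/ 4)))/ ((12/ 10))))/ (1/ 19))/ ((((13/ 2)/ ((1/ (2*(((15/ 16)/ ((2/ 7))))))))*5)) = 2736/ 455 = 6.01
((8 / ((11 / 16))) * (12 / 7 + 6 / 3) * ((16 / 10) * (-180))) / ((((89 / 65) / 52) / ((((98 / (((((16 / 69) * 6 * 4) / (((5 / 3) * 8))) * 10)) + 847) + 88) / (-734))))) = 1552548541440 / 2515051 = 617303.01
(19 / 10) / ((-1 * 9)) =-19 / 90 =-0.21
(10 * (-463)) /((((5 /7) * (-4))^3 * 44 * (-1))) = -158809 /35200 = -4.51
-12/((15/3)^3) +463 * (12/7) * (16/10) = 1111116/875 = 1269.85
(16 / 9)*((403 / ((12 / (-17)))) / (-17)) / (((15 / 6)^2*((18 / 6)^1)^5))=6448 / 164025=0.04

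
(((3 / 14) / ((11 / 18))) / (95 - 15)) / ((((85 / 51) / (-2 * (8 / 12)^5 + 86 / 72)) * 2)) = 181 / 147840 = 0.00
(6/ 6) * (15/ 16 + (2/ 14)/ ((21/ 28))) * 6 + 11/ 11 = 7.77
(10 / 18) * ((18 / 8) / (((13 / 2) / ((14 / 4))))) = 35 / 52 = 0.67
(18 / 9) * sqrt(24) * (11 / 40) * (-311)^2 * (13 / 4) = 13831103 * sqrt(6) / 40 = 846978.62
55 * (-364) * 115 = -2302300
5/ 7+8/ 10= 53/ 35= 1.51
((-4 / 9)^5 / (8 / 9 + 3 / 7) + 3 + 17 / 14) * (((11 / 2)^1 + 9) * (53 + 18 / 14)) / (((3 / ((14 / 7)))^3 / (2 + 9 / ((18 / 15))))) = 6706203753700 / 720456849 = 9308.27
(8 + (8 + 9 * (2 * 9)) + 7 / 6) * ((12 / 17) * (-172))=-369800 / 17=-21752.94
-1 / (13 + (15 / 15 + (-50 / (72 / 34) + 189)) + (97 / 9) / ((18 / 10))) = -162 / 30031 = -0.01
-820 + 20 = -800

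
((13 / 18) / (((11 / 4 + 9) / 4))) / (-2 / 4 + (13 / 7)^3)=71344 / 1713573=0.04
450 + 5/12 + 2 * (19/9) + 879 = 48011/36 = 1333.64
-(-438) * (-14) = -6132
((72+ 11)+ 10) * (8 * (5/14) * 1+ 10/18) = 317.38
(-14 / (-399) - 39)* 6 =-4442 / 19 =-233.79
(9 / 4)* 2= 9 / 2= 4.50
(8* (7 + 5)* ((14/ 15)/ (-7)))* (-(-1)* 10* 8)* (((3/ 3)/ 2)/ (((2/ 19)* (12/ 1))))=-1216/ 3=-405.33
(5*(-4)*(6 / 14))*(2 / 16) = -1.07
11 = 11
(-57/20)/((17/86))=-2451/170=-14.42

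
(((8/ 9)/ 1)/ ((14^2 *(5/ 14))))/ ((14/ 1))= 2/ 2205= 0.00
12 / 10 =6 / 5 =1.20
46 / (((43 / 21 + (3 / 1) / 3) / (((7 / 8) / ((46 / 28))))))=1029 / 128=8.04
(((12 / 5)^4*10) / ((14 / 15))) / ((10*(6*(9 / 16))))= 10.53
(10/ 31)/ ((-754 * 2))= -5/ 23374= -0.00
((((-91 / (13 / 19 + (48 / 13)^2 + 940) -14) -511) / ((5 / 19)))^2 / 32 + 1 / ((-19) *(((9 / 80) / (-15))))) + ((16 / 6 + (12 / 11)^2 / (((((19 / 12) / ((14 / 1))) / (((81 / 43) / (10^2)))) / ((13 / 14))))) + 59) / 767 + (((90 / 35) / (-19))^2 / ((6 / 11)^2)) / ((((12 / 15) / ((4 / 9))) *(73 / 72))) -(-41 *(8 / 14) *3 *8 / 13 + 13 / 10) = 124470.05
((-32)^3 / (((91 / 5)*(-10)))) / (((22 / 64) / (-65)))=-2621440 / 77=-34044.68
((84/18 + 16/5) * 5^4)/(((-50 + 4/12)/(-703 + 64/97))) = 1004873250/14453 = 69526.97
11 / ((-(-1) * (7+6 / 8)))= 44 / 31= 1.42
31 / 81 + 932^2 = 70358575 / 81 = 868624.38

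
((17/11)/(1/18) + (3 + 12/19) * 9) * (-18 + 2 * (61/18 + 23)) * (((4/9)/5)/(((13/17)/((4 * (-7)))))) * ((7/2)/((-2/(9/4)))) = 73264849/2717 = 26965.35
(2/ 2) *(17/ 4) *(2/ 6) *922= 7837/ 6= 1306.17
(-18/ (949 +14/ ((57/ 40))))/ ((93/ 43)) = -0.01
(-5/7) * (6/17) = -30/119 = -0.25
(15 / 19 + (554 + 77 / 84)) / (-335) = -126701 / 76380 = -1.66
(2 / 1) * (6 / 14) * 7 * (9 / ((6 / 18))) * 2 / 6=54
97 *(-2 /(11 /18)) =-3492 /11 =-317.45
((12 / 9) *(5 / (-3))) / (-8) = 5 / 18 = 0.28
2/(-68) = -1/34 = -0.03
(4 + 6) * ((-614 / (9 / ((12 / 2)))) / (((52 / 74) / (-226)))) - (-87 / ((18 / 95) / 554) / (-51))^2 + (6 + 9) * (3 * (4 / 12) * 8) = -7170211916845 / 304317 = -23561654.19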